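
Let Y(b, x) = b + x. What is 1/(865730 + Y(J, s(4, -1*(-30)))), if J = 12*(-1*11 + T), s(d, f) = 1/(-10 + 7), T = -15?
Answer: 3/2596253 ≈ 1.1555e-6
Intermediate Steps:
s(d, f) = -1/3 (s(d, f) = 1/(-3) = -1/3)
J = -312 (J = 12*(-1*11 - 15) = 12*(-11 - 15) = 12*(-26) = -312)
1/(865730 + Y(J, s(4, -1*(-30)))) = 1/(865730 + (-312 - 1/3)) = 1/(865730 - 937/3) = 1/(2596253/3) = 3/2596253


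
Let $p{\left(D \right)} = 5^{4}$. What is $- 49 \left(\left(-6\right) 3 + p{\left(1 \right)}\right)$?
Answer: $-29743$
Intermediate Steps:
$p{\left(D \right)} = 625$
$- 49 \left(\left(-6\right) 3 + p{\left(1 \right)}\right) = - 49 \left(\left(-6\right) 3 + 625\right) = - 49 \left(-18 + 625\right) = \left(-49\right) 607 = -29743$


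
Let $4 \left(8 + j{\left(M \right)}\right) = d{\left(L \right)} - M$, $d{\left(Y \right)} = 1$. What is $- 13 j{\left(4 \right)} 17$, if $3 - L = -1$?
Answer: $\frac{7735}{4} \approx 1933.8$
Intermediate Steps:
$L = 4$ ($L = 3 - -1 = 3 + 1 = 4$)
$j{\left(M \right)} = - \frac{31}{4} - \frac{M}{4}$ ($j{\left(M \right)} = -8 + \frac{1 - M}{4} = -8 - \left(- \frac{1}{4} + \frac{M}{4}\right) = - \frac{31}{4} - \frac{M}{4}$)
$- 13 j{\left(4 \right)} 17 = - 13 \left(- \frac{31}{4} - 1\right) 17 = \left(-13\right) \left(- \frac{35}{4}\right) 17 = \frac{455}{4} \cdot 17 = \frac{7735}{4}$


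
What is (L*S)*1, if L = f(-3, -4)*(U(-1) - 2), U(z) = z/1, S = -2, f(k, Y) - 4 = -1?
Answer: 18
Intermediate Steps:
f(k, Y) = 3 (f(k, Y) = 4 - 1 = 3)
U(z) = z (U(z) = z*1 = z)
L = -9 (L = 3*(-1 - 2) = 3*(-3) = -9)
(L*S)*1 = -9*(-2)*1 = 18*1 = 18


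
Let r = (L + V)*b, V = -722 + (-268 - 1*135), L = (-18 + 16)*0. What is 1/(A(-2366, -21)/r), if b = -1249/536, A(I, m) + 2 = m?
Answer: -1405125/12328 ≈ -113.98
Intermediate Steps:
A(I, m) = -2 + m
b = -1249/536 (b = -1249*1/536 = -1249/536 ≈ -2.3302)
L = 0 (L = -2*0 = 0)
V = -1125 (V = -722 + (-268 - 135) = -722 - 403 = -1125)
r = 1405125/536 (r = (0 - 1125)*(-1249/536) = -1125*(-1249/536) = 1405125/536 ≈ 2621.5)
1/(A(-2366, -21)/r) = 1/((-2 - 21)/(1405125/536)) = 1/(-23*536/1405125) = 1/(-12328/1405125) = -1405125/12328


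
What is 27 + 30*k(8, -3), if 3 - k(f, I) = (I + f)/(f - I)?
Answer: 1137/11 ≈ 103.36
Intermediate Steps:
k(f, I) = 3 - (I + f)/(f - I)
27 + 30*k(8, -3) = 27 + 30*(2*(-1*8 + 2*(-3))/(-3 - 1*8)) = 27 + 30*(2*(-8 - 6)/(-3 - 8)) = 27 + 30*(2*(-14)/(-11)) = 27 + 30*(2*(-1/11)*(-14)) = 27 + 30*(28/11) = 27 + 840/11 = 1137/11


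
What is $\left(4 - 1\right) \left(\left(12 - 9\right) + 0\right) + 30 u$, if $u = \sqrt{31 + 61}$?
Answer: $9 + 60 \sqrt{23} \approx 296.75$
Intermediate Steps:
$u = 2 \sqrt{23}$ ($u = \sqrt{92} = 2 \sqrt{23} \approx 9.5917$)
$\left(4 - 1\right) \left(\left(12 - 9\right) + 0\right) + 30 u = \left(4 - 1\right) \left(\left(12 - 9\right) + 0\right) + 30 \cdot 2 \sqrt{23} = 3 \left(3 + 0\right) + 60 \sqrt{23} = 3 \cdot 3 + 60 \sqrt{23} = 9 + 60 \sqrt{23}$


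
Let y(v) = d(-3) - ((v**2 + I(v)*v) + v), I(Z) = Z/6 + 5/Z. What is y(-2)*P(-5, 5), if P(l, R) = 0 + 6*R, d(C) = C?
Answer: -320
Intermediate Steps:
I(Z) = 5/Z + Z/6 (I(Z) = Z*(1/6) + 5/Z = Z/6 + 5/Z = 5/Z + Z/6)
P(l, R) = 6*R
y(v) = -3 - v - v**2 - v*(5/v + v/6) (y(v) = -3 - ((v**2 + (5/v + v/6)*v) + v) = -3 - ((v**2 + v*(5/v + v/6)) + v) = -3 - (v + v**2 + v*(5/v + v/6)) = -3 + (-v - v**2 - v*(5/v + v/6)) = -3 - v - v**2 - v*(5/v + v/6))
y(-2)*P(-5, 5) = (-8 - 1*(-2) - 7/6*(-2)**2)*(6*5) = (-8 + 2 - 7/6*4)*30 = (-8 + 2 - 14/3)*30 = -32/3*30 = -320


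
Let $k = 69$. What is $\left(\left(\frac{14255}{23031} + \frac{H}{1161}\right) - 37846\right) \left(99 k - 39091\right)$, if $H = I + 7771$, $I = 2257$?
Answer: $\frac{1208813681533940}{990333} \approx 1.2206 \cdot 10^{9}$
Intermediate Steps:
$H = 10028$ ($H = 2257 + 7771 = 10028$)
$\left(\left(\frac{14255}{23031} + \frac{H}{1161}\right) - 37846\right) \left(99 k - 39091\right) = \left(\left(\frac{14255}{23031} + \frac{10028}{1161}\right) - 37846\right) \left(99 \cdot 69 - 39091\right) = \left(\left(14255 \cdot \frac{1}{23031} + 10028 \cdot \frac{1}{1161}\right) - 37846\right) \left(6831 - 39091\right) = \left(\left(\frac{14255}{23031} + \frac{10028}{1161}\right) - 37846\right) \left(-32260\right) = \left(\frac{9166849}{990333} - 37846\right) \left(-32260\right) = \left(- \frac{37470975869}{990333}\right) \left(-32260\right) = \frac{1208813681533940}{990333}$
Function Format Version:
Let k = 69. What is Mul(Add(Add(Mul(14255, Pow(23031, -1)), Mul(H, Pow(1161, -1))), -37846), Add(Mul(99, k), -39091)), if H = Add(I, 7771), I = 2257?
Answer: Rational(1208813681533940, 990333) ≈ 1.2206e+9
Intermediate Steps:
H = 10028 (H = Add(2257, 7771) = 10028)
Mul(Add(Add(Mul(14255, Pow(23031, -1)), Mul(H, Pow(1161, -1))), -37846), Add(Mul(99, k), -39091)) = Mul(Add(Add(Mul(14255, Pow(23031, -1)), Mul(10028, Pow(1161, -1))), -37846), Add(Mul(99, 69), -39091)) = Mul(Add(Add(Mul(14255, Rational(1, 23031)), Mul(10028, Rational(1, 1161))), -37846), Add(6831, -39091)) = Mul(Add(Add(Rational(14255, 23031), Rational(10028, 1161)), -37846), -32260) = Mul(Add(Rational(9166849, 990333), -37846), -32260) = Mul(Rational(-37470975869, 990333), -32260) = Rational(1208813681533940, 990333)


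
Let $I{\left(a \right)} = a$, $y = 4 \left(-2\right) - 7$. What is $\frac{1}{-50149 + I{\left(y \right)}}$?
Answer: $- \frac{1}{50164} \approx -1.9935 \cdot 10^{-5}$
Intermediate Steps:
$y = -15$ ($y = -8 - 7 = -15$)
$\frac{1}{-50149 + I{\left(y \right)}} = \frac{1}{-50149 - 15} = \frac{1}{-50164} = - \frac{1}{50164}$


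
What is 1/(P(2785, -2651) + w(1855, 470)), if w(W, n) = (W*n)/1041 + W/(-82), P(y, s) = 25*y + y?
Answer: 85362/6250623065 ≈ 1.3657e-5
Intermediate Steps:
P(y, s) = 26*y
w(W, n) = -W/82 + W*n/1041 (w(W, n) = (W*n)*(1/1041) + W*(-1/82) = W*n/1041 - W/82 = -W/82 + W*n/1041)
1/(P(2785, -2651) + w(1855, 470)) = 1/(26*2785 + (1/85362)*1855*(-1041 + 82*470)) = 1/(72410 + (1/85362)*1855*(-1041 + 38540)) = 1/(72410 + (1/85362)*1855*37499) = 1/(72410 + 69560645/85362) = 1/(6250623065/85362) = 85362/6250623065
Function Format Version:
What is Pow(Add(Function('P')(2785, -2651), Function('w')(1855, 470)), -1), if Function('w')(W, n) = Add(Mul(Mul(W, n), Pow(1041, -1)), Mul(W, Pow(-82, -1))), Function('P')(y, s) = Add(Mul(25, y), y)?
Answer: Rational(85362, 6250623065) ≈ 1.3657e-5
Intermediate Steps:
Function('P')(y, s) = Mul(26, y)
Function('w')(W, n) = Add(Mul(Rational(-1, 82), W), Mul(Rational(1, 1041), W, n)) (Function('w')(W, n) = Add(Mul(Mul(W, n), Rational(1, 1041)), Mul(W, Rational(-1, 82))) = Add(Mul(Rational(1, 1041), W, n), Mul(Rational(-1, 82), W)) = Add(Mul(Rational(-1, 82), W), Mul(Rational(1, 1041), W, n)))
Pow(Add(Function('P')(2785, -2651), Function('w')(1855, 470)), -1) = Pow(Add(Mul(26, 2785), Mul(Rational(1, 85362), 1855, Add(-1041, Mul(82, 470)))), -1) = Pow(Add(72410, Mul(Rational(1, 85362), 1855, Add(-1041, 38540))), -1) = Pow(Add(72410, Mul(Rational(1, 85362), 1855, 37499)), -1) = Pow(Add(72410, Rational(69560645, 85362)), -1) = Pow(Rational(6250623065, 85362), -1) = Rational(85362, 6250623065)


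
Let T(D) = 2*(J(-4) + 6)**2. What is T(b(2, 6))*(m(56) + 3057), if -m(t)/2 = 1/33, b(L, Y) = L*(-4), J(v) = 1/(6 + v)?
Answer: 17048551/66 ≈ 2.5831e+5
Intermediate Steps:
b(L, Y) = -4*L
m(t) = -2/33
T(D) = 169/2 (T(D) = 2*(1/(6 - 4) + 6)**2 = 2*(1/2 + 6)**2 = 2*(13/2)**2 = 2*(169/4) = 169/2)
T(b(2, 6))*(m(56) + 3057) = 169*(-2/33 + 3057)/2 = (169/2)*(100879/33) = 17048551/66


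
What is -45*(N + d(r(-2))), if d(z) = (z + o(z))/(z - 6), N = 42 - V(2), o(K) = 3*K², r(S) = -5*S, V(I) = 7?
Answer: -10125/2 ≈ -5062.5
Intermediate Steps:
N = 35 (N = 42 - 1*7 = 42 - 7 = 35)
d(z) = (z + 3*z²)/(-6 + z) (d(z) = (z + 3*z²)/(z - 6) = (z + 3*z²)/(-6 + z))
-45*(N + d(r(-2))) = -45*(35 + (-5*(-2))*(1 + 3*(-5*(-2)))/(-6 - 5*(-2))) = -45*(35 + 10*(1 + 3*10)/(-6 + 10)) = -45*(35 + 10*(1 + 30)/4) = -45*(35 + 10*(¼)*31) = -45*(35 + 155/2) = -45*225/2 = -10125/2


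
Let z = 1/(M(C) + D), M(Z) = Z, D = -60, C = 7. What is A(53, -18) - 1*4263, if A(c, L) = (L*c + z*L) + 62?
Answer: -273197/53 ≈ -5154.7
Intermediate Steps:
z = -1/53 (z = 1/(7 - 60) = 1/(-53) = -1/53 ≈ -0.018868)
A(c, L) = 62 - L/53 + L*c (A(c, L) = (L*c - L/53) + 62 = (-L/53 + L*c) + 62 = 62 - L/53 + L*c)
A(53, -18) - 1*4263 = (62 - 1/53*(-18) - 18*53) - 1*4263 = (62 + 18/53 - 954) - 4263 = -47258/53 - 4263 = -273197/53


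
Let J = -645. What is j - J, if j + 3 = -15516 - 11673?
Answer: -26547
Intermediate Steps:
j = -27192 (j = -3 + (-15516 - 11673) = -3 - 27189 = -27192)
j - J = -27192 - 1*(-645) = -27192 + 645 = -26547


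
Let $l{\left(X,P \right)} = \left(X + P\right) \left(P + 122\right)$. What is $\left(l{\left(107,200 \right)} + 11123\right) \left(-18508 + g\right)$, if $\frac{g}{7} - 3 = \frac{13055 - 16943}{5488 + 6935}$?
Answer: $- \frac{8420250324003}{4141} \approx -2.0334 \cdot 10^{9}$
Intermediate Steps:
$g = \frac{77889}{4141}$ ($g = 21 + 7 \frac{13055 - 16943}{5488 + 6935} = 21 + 7 \left(- \frac{3888}{12423}\right) = 21 + 7 \left(\left(-3888\right) \frac{1}{12423}\right) = 21 + 7 \left(- \frac{1296}{4141}\right) = 21 - \frac{9072}{4141} = \frac{77889}{4141} \approx 18.809$)
$l{\left(X,P \right)} = \left(122 + P\right) \left(P + X\right)$ ($l{\left(X,P \right)} = \left(P + X\right) \left(122 + P\right) = \left(122 + P\right) \left(P + X\right)$)
$\left(l{\left(107,200 \right)} + 11123\right) \left(-18508 + g\right) = \left(\left(200^{2} + 122 \cdot 200 + 122 \cdot 107 + 200 \cdot 107\right) + 11123\right) \left(-18508 + \frac{77889}{4141}\right) = \left(\left(40000 + 24400 + 13054 + 21400\right) + 11123\right) \left(- \frac{76563739}{4141}\right) = \left(98854 + 11123\right) \left(- \frac{76563739}{4141}\right) = 109977 \left(- \frac{76563739}{4141}\right) = - \frac{8420250324003}{4141}$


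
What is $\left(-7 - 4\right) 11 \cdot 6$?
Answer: $-726$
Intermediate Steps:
$\left(-7 - 4\right) 11 \cdot 6 = \left(-11\right) 11 \cdot 6 = \left(-121\right) 6 = -726$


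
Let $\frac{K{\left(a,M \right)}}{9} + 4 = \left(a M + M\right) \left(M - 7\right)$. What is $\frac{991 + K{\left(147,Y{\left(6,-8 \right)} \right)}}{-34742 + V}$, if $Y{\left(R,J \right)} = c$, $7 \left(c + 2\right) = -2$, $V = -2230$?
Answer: $- \frac{1432075}{1811628} \approx -0.79049$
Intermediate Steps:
$c = - \frac{16}{7}$ ($c = -2 + \frac{1}{7} \left(-2\right) = -2 - \frac{2}{7} = - \frac{16}{7} \approx -2.2857$)
$Y{\left(R,J \right)} = - \frac{16}{7}$
$K{\left(a,M \right)} = -36 + 9 \left(-7 + M\right) \left(M + M a\right)$ ($K{\left(a,M \right)} = -36 + 9 \left(a M + M\right) \left(M - 7\right) = -36 + 9 \left(M a + M\right) \left(-7 + M\right) = -36 + 9 \left(M + M a\right) \left(-7 + M\right) = -36 + 9 \left(-7 + M\right) \left(M + M a\right)$)
$\frac{991 + K{\left(147,Y{\left(6,-8 \right)} \right)}}{-34742 + V} = \frac{991 - \left(-108 - 21168 - \frac{340992}{49}\right)}{-34742 - 2230} = \frac{991 + \left(-36 + 144 + 9 \cdot \frac{256}{49} + 21168 + 9 \cdot 147 \cdot \frac{256}{49}\right)}{-36972} = \left(991 + \left(-36 + 144 + \frac{2304}{49} + 21168 + 6912\right)\right) \left(- \frac{1}{36972}\right) = \left(991 + \frac{1383516}{49}\right) \left(- \frac{1}{36972}\right) = \frac{1432075}{49} \left(- \frac{1}{36972}\right) = - \frac{1432075}{1811628}$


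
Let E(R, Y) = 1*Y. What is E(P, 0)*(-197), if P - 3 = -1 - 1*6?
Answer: 0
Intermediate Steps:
P = -4 (P = 3 + (-1 - 1*6) = 3 + (-1 - 6) = 3 - 7 = -4)
E(R, Y) = Y
E(P, 0)*(-197) = 0*(-197) = 0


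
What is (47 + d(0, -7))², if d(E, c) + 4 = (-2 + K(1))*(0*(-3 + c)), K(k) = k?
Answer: 1849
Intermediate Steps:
d(E, c) = -4 (d(E, c) = -4 + (-2 + 1)*(0*(-3 + c)) = -4 - 1*0 = -4 + 0 = -4)
(47 + d(0, -7))² = (47 - 4)² = 43² = 1849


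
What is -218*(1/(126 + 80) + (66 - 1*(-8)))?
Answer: -1661705/103 ≈ -16133.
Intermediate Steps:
-218*(1/(126 + 80) + (66 - 1*(-8))) = -218*(1/206 + (66 + 8)) = -218*(1/206 + 74) = -218*15245/206 = -1661705/103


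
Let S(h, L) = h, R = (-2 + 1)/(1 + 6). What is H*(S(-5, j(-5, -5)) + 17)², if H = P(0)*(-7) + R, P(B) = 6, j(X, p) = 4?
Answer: -42480/7 ≈ -6068.6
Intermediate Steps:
R = -⅐ (R = -1/7 = -1*⅐ = -⅐ ≈ -0.14286)
H = -295/7 (H = 6*(-7) - ⅐ = -42 - ⅐ = -295/7 ≈ -42.143)
H*(S(-5, j(-5, -5)) + 17)² = -295*(-5 + 17)²/7 = -295/7*12² = -295/7*144 = -42480/7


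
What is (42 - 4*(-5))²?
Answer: 3844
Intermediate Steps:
(42 - 4*(-5))² = (42 + 20)² = 62² = 3844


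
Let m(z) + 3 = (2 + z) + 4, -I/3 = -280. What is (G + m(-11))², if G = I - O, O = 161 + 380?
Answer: 84681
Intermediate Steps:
I = 840 (I = -3*(-280) = 840)
m(z) = 3 + z (m(z) = -3 + ((2 + z) + 4) = -3 + (6 + z) = 3 + z)
O = 541
G = 299 (G = 840 - 1*541 = 840 - 541 = 299)
(G + m(-11))² = (299 + (3 - 11))² = (299 - 8)² = 291² = 84681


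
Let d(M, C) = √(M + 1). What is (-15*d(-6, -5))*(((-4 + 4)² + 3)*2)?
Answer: -90*I*√5 ≈ -201.25*I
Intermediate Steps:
d(M, C) = √(1 + M)
(-15*d(-6, -5))*(((-4 + 4)² + 3)*2) = (-15*√(1 - 6))*(((-4 + 4)² + 3)*2) = (-15*I*√5)*((0² + 3)*2) = (-15*I*√5)*((0 + 3)*2) = (-15*I*√5)*(3*2) = -15*I*√5*6 = -90*I*√5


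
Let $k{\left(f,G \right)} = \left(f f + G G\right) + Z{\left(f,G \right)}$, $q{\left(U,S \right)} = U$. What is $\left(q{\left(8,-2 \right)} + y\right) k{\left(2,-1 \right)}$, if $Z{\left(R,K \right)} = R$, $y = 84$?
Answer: $644$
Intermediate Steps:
$k{\left(f,G \right)} = f + G^{2} + f^{2}$ ($k{\left(f,G \right)} = \left(f f + G G\right) + f = \left(f^{2} + G^{2}\right) + f = \left(G^{2} + f^{2}\right) + f = f + G^{2} + f^{2}$)
$\left(q{\left(8,-2 \right)} + y\right) k{\left(2,-1 \right)} = \left(8 + 84\right) \left(2 + \left(-1\right)^{2} + 2^{2}\right) = 92 \left(2 + 1 + 4\right) = 92 \cdot 7 = 644$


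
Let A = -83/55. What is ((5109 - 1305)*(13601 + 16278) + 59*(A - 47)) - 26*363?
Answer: 6250607878/55 ≈ 1.1365e+8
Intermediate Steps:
A = -83/55 (A = -83*1/55 = -83/55 ≈ -1.5091)
((5109 - 1305)*(13601 + 16278) + 59*(A - 47)) - 26*363 = ((5109 - 1305)*(13601 + 16278) + 59*(-83/55 - 47)) - 26*363 = (3804*29879 + 59*(-2668/55)) - 9438 = (113659716 - 157412/55) - 9438 = 6251126968/55 - 9438 = 6250607878/55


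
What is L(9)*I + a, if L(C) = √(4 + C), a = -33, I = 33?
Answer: -33 + 33*√13 ≈ 85.983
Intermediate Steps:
L(9)*I + a = √(4 + 9)*33 - 33 = √13*33 - 33 = 33*√13 - 33 = -33 + 33*√13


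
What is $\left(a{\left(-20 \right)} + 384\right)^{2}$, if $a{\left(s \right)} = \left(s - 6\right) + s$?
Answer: $114244$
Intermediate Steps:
$a{\left(s \right)} = -6 + 2 s$ ($a{\left(s \right)} = \left(-6 + s\right) + s = -6 + 2 s$)
$\left(a{\left(-20 \right)} + 384\right)^{2} = \left(\left(-6 + 2 \left(-20\right)\right) + 384\right)^{2} = \left(\left(-6 - 40\right) + 384\right)^{2} = \left(-46 + 384\right)^{2} = 338^{2} = 114244$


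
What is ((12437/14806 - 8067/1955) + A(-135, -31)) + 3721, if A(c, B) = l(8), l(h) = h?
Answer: 107843501503/28945730 ≈ 3725.7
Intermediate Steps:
A(c, B) = 8
((12437/14806 - 8067/1955) + A(-135, -31)) + 3721 = ((12437/14806 - 8067/1955) + 8) + 3721 = (-95125667/28945730 + 8) + 3721 = 136440173/28945730 + 3721 = 107843501503/28945730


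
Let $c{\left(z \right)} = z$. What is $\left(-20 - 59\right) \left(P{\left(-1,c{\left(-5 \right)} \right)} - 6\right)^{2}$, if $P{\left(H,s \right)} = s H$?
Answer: $-79$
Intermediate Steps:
$P{\left(H,s \right)} = H s$
$\left(-20 - 59\right) \left(P{\left(-1,c{\left(-5 \right)} \right)} - 6\right)^{2} = \left(-20 - 59\right) \left(\left(-1\right) \left(-5\right) - 6\right)^{2} = - 79 \left(5 - 6\right)^{2} = - 79 \left(-1\right)^{2} = \left(-79\right) 1 = -79$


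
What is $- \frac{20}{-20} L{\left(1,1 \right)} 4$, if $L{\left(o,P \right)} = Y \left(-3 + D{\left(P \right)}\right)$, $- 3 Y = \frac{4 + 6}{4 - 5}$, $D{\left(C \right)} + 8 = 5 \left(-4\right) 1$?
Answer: $- \frac{1240}{3} \approx -413.33$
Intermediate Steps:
$D{\left(C \right)} = -28$ ($D{\left(C \right)} = -8 + 5 \left(-4\right) 1 = -8 - 20 = -28$)
$Y = \frac{10}{3}$ ($Y = - \frac{\left(4 + 6\right) \frac{1}{4 - 5}}{3} = - \frac{10 \frac{1}{-1}}{3} = - \frac{10 \left(-1\right)}{3} = \left(- \frac{1}{3}\right) \left(-10\right) = \frac{10}{3} \approx 3.3333$)
$L{\left(o,P \right)} = - \frac{310}{3}$ ($L{\left(o,P \right)} = \frac{10 \left(-3 - 28\right)}{3} = \frac{10}{3} \left(-31\right) = - \frac{310}{3}$)
$- \frac{20}{-20} L{\left(1,1 \right)} 4 = - \frac{20}{-20} \left(- \frac{310}{3}\right) 4 = \left(-20\right) \left(- \frac{1}{20}\right) \left(- \frac{310}{3}\right) 4 = 1 \left(- \frac{310}{3}\right) 4 = \left(- \frac{310}{3}\right) 4 = - \frac{1240}{3}$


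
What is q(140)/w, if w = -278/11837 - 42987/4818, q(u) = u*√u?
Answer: -5322862160*√35/170058841 ≈ -185.17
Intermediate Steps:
q(u) = u^(3/2)
w = -170058841/19010222 (w = -278*1/11837 - 42987*1/4818 = -278/11837 - 14329/1606 = -170058841/19010222 ≈ -8.9456)
q(140)/w = 140^(3/2)/(-170058841/19010222) = (280*√35)*(-19010222/170058841) = -5322862160*√35/170058841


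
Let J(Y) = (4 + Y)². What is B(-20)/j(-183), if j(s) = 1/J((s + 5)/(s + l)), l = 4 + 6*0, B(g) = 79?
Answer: 63139644/32041 ≈ 1970.6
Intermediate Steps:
l = 4 (l = 4 + 0 = 4)
j(s) = (4 + (5 + s)/(4 + s))⁻² (j(s) = 1/((4 + (s + 5)/(s + 4))²) = 1/((4 + (5 + s)/(4 + s))²) = (4 + (5 + s)/(4 + s))⁻²)
B(-20)/j(-183) = 79/(((4 - 183)²/(21 + 5*(-183))²)) = 79/(((-179)²/(21 - 915)²)) = 79/((32041/(-894)²)) = 79/((32041*(1/799236))) = 79/(32041/799236) = 79*(799236/32041) = 63139644/32041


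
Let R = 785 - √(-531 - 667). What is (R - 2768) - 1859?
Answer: -3842 - I*√1198 ≈ -3842.0 - 34.612*I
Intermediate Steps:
R = 785 - I*√1198 (R = 785 - √(-1198) = 785 - I*√1198 ≈ 785.0 - 34.612*I)
(R - 2768) - 1859 = ((785 - I*√1198) - 2768) - 1859 = (-1983 - I*√1198) - 1859 = -3842 - I*√1198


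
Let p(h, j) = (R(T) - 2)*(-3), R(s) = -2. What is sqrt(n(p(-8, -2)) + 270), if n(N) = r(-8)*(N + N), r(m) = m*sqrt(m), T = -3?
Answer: sqrt(270 - 384*I*sqrt(2)) ≈ 20.934 - 12.971*I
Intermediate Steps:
p(h, j) = 12 (p(h, j) = (-2 - 2)*(-3) = -4*(-3) = 12)
r(m) = m**(3/2)
n(N) = -32*I*N*sqrt(2) (n(N) = (-8)**(3/2)*(N + N) = (-16*I*sqrt(2))*(2*N) = -32*I*N*sqrt(2))
sqrt(n(p(-8, -2)) + 270) = sqrt(-32*I*12*sqrt(2) + 270) = sqrt(-384*I*sqrt(2) + 270) = sqrt(270 - 384*I*sqrt(2))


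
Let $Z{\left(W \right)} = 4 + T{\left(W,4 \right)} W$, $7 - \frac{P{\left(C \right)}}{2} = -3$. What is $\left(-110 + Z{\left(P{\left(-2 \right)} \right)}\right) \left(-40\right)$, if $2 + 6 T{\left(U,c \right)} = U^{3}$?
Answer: $-1062160$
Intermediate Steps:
$P{\left(C \right)} = 20$ ($P{\left(C \right)} = 14 - -6 = 14 + 6 = 20$)
$T{\left(U,c \right)} = - \frac{1}{3} + \frac{U^{3}}{6}$
$Z{\left(W \right)} = 4 + W \left(- \frac{1}{3} + \frac{W^{3}}{6}\right)$ ($Z{\left(W \right)} = 4 + \left(- \frac{1}{3} + \frac{W^{3}}{6}\right) W = 4 + W \left(- \frac{1}{3} + \frac{W^{3}}{6}\right)$)
$\left(-110 + Z{\left(P{\left(-2 \right)} \right)}\right) \left(-40\right) = \left(-110 + \left(4 + \frac{1}{6} \cdot 20 \left(-2 + 20^{3}\right)\right)\right) \left(-40\right) = \left(-110 + \left(4 + \frac{1}{6} \cdot 20 \left(-2 + 8000\right)\right)\right) \left(-40\right) = \left(-110 + \left(4 + \frac{1}{6} \cdot 20 \cdot 7998\right)\right) \left(-40\right) = \left(-110 + \left(4 + 26660\right)\right) \left(-40\right) = \left(-110 + 26664\right) \left(-40\right) = 26554 \left(-40\right) = -1062160$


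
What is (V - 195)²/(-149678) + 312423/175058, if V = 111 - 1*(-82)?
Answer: 23381074781/13101165662 ≈ 1.7847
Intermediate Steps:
V = 193 (V = 111 + 82 = 193)
(V - 195)²/(-149678) + 312423/175058 = (193 - 195)²/(-149678) + 312423/175058 = (-2)²*(-1/149678) + 312423*(1/175058) = 4*(-1/149678) + 312423/175058 = -2/74839 + 312423/175058 = 23381074781/13101165662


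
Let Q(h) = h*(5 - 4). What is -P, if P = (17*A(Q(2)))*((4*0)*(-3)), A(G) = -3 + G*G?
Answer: 0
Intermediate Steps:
Q(h) = h (Q(h) = h*1 = h)
A(G) = -3 + G**2
P = 0 (P = (17*(-3 + 2**2))*((4*0)*(-3)) = (17*(-3 + 4))*(0*(-3)) = (17*1)*0 = 17*0 = 0)
-P = -1*0 = 0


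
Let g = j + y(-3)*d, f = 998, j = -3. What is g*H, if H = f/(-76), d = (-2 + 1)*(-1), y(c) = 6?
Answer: -1497/38 ≈ -39.395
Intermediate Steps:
d = 1 (d = -1*(-1) = 1)
g = 3 (g = -3 + 6*1 = -3 + 6 = 3)
H = -499/38 (H = 998/(-76) = 998*(-1/76) = -499/38 ≈ -13.132)
g*H = 3*(-499/38) = -1497/38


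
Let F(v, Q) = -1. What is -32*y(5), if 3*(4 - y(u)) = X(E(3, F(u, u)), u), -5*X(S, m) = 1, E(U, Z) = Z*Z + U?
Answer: -1952/15 ≈ -130.13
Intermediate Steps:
E(U, Z) = U + Z² (E(U, Z) = Z² + U = U + Z²)
X(S, m) = -⅕ (X(S, m) = -⅕*1 = -⅕)
y(u) = 61/15 (y(u) = 4 - ⅓*(-⅕) = 4 + 1/15 = 61/15)
-32*y(5) = -32*61/15 = -1952/15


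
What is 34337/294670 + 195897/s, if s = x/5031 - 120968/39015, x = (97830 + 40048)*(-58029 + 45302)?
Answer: -19187387957493068/43106877077031245 ≈ -0.44511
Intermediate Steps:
x = -1754773306 (x = 137878*(-12727) = -1754773306)
s = -585154607894/1677645 (s = -1754773306/5031 - 120968/39015 = -1754773306*1/5031 - 120968*1/39015 = -134982562/387 - 120968/39015 = -585154607894/1677645 ≈ -3.4880e+5)
34337/294670 + 195897/s = 34337/294670 + 195897/(-585154607894/1677645) = 34337*(1/294670) + 195897*(-1677645/585154607894) = 34337/294670 - 328645622565/585154607894 = -19187387957493068/43106877077031245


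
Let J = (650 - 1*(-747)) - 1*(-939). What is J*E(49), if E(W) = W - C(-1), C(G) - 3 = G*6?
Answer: 121472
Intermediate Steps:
C(G) = 3 + 6*G (C(G) = 3 + G*6 = 3 + 6*G)
E(W) = 3 + W (E(W) = W - (3 + 6*(-1)) = W - (3 - 6) = W - 1*(-3) = W + 3 = 3 + W)
J = 2336 (J = (650 + 747) + 939 = 1397 + 939 = 2336)
J*E(49) = 2336*(3 + 49) = 2336*52 = 121472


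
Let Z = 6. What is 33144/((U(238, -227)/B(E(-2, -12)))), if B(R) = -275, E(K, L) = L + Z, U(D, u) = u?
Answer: 9114600/227 ≈ 40152.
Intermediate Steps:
E(K, L) = 6 + L (E(K, L) = L + 6 = 6 + L)
33144/((U(238, -227)/B(E(-2, -12)))) = 33144/((-227/(-275))) = 33144/((-227*(-1/275))) = 33144/(227/275) = 33144*(275/227) = 9114600/227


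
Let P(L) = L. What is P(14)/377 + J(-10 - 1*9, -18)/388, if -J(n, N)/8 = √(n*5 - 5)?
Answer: 14/377 - 20*I/97 ≈ 0.037135 - 0.20619*I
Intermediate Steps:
J(n, N) = -8*√(-5 + 5*n) (J(n, N) = -8*√(n*5 - 5) = -8*√(5*n - 5) = -8*√(-5 + 5*n))
P(14)/377 + J(-10 - 1*9, -18)/388 = 14/377 - 8*√(-5 + 5*(-10 - 1*9))/388 = 14*(1/377) - 8*√(-5 + 5*(-10 - 9))*(1/388) = 14/377 - 8*√(-5 + 5*(-19))*(1/388) = 14/377 - 8*√(-5 - 95)*(1/388) = 14/377 - 80*I*(1/388) = 14/377 - 20*I/97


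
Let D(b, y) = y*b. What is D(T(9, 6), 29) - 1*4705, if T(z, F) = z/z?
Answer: -4676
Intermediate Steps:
T(z, F) = 1
D(b, y) = b*y
D(T(9, 6), 29) - 1*4705 = 1*29 - 1*4705 = 29 - 4705 = -4676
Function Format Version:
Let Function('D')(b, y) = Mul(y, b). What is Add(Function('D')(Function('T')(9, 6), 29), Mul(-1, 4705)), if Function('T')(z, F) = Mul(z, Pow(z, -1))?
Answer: -4676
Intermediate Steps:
Function('T')(z, F) = 1
Function('D')(b, y) = Mul(b, y)
Add(Function('D')(Function('T')(9, 6), 29), Mul(-1, 4705)) = Add(Mul(1, 29), Mul(-1, 4705)) = Add(29, -4705) = -4676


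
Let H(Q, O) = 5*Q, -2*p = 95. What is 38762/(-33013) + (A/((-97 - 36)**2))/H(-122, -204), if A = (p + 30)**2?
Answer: -6828789081/5815834184 ≈ -1.1742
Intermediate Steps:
p = -95/2 (p = -1/2*95 = -95/2 ≈ -47.500)
A = 1225/4 (A = (-95/2 + 30)**2 = (-35/2)**2 = 1225/4 ≈ 306.25)
38762/(-33013) + (A/((-97 - 36)**2))/H(-122, -204) = 38762/(-33013) + (1225/(4*((-97 - 36)**2)))/((5*(-122))) = 38762*(-1/33013) + (1225/(4*((-133)**2)))/(-610) = -38762/33013 + ((1225/4)/17689)*(-1/610) = -38762/33013 + ((1225/4)*(1/17689))*(-1/610) = -38762/33013 + (25/1444)*(-1/610) = -38762/33013 - 5/176168 = -6828789081/5815834184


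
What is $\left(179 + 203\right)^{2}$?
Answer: $145924$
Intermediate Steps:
$\left(179 + 203\right)^{2} = 382^{2} = 145924$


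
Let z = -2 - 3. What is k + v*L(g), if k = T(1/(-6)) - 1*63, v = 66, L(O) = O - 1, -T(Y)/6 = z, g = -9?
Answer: -693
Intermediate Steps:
z = -5
T(Y) = 30 (T(Y) = -6*(-5) = 30)
L(O) = -1 + O
k = -33 (k = 30 - 1*63 = 30 - 63 = -33)
k + v*L(g) = -33 + 66*(-1 - 9) = -33 + 66*(-10) = -33 - 660 = -693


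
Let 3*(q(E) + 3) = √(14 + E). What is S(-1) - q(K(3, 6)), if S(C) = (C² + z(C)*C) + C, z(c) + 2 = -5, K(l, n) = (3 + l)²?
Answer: 10 - 5*√2/3 ≈ 7.6430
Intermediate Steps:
z(c) = -7 (z(c) = -2 - 5 = -7)
q(E) = -3 + √(14 + E)/3
S(C) = C² - 6*C (S(C) = (C² - 7*C) + C = C² - 6*C)
S(-1) - q(K(3, 6)) = -(-6 - 1) - (-3 + √(14 + (3 + 3)²)/3) = -1*(-7) - (-3 + √(14 + 6²)/3) = 7 - (-3 + √(14 + 36)/3) = 7 - (-3 + √50/3) = 7 - (-3 + (5*√2)/3) = 7 - (-3 + 5*√2/3) = 7 + (3 - 5*√2/3) = 10 - 5*√2/3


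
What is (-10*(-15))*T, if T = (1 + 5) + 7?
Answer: 1950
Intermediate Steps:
T = 13 (T = 6 + 7 = 13)
(-10*(-15))*T = -10*(-15)*13 = 150*13 = 1950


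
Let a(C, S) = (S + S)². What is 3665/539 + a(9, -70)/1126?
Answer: 7345595/303457 ≈ 24.206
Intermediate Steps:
a(C, S) = 4*S² (a(C, S) = (2*S)² = 4*S²)
3665/539 + a(9, -70)/1126 = 3665/539 + (4*(-70)²)/1126 = 3665*(1/539) + (4*4900)*(1/1126) = 3665/539 + 19600*(1/1126) = 3665/539 + 9800/563 = 7345595/303457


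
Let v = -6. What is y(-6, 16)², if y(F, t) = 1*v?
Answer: 36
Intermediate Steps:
y(F, t) = -6 (y(F, t) = 1*(-6) = -6)
y(-6, 16)² = (-6)² = 36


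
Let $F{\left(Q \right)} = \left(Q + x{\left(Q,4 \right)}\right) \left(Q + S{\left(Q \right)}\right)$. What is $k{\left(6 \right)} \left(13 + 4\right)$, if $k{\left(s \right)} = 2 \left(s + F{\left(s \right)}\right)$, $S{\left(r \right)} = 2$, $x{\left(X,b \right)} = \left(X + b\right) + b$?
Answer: $5644$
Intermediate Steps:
$x{\left(X,b \right)} = X + 2 b$
$F{\left(Q \right)} = \left(2 + Q\right) \left(8 + 2 Q\right)$ ($F{\left(Q \right)} = \left(Q + \left(Q + 2 \cdot 4\right)\right) \left(Q + 2\right) = \left(Q + \left(Q + 8\right)\right) \left(2 + Q\right) = \left(Q + \left(8 + Q\right)\right) \left(2 + Q\right) = \left(8 + 2 Q\right) \left(2 + Q\right) = \left(2 + Q\right) \left(8 + 2 Q\right)$)
$k{\left(s \right)} = 32 + 4 s^{2} + 26 s$ ($k{\left(s \right)} = 2 \left(s + \left(16 + 2 s^{2} + 12 s\right)\right) = 2 \left(16 + 2 s^{2} + 13 s\right) = 32 + 4 s^{2} + 26 s$)
$k{\left(6 \right)} \left(13 + 4\right) = \left(32 + 4 \cdot 6^{2} + 26 \cdot 6\right) \left(13 + 4\right) = \left(32 + 4 \cdot 36 + 156\right) 17 = \left(32 + 144 + 156\right) 17 = 332 \cdot 17 = 5644$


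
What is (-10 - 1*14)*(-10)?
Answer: 240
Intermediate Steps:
(-10 - 1*14)*(-10) = (-10 - 14)*(-10) = -24*(-10) = 240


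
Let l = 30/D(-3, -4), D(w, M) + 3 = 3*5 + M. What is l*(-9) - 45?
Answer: -315/4 ≈ -78.750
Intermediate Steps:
D(w, M) = 12 + M (D(w, M) = -3 + (3*5 + M) = -3 + (15 + M) = 12 + M)
l = 15/4 (l = 30/(12 - 4) = 30/8 = 30*(⅛) = 15/4 ≈ 3.7500)
l*(-9) - 45 = (15/4)*(-9) - 45 = -135/4 - 45 = -315/4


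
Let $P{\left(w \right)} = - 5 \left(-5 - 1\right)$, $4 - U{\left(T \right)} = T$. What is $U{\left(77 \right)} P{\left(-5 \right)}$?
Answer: $-2190$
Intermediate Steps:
$U{\left(T \right)} = 4 - T$
$P{\left(w \right)} = 30$ ($P{\left(w \right)} = \left(-5\right) \left(-6\right) = 30$)
$U{\left(77 \right)} P{\left(-5 \right)} = \left(4 - 77\right) 30 = \left(-73\right) 30 = -2190$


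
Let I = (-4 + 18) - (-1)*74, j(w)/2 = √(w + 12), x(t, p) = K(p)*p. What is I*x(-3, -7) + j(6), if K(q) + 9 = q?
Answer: 9856 + 6*√2 ≈ 9864.5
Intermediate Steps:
K(q) = -9 + q
x(t, p) = p*(-9 + p) (x(t, p) = (-9 + p)*p = p*(-9 + p))
j(w) = 2*√(12 + w) (j(w) = 2*√(w + 12) = 2*√(12 + w))
I = 88 (I = 14 - 1*(-74) = 14 + 74 = 88)
I*x(-3, -7) + j(6) = 88*(-7*(-9 - 7)) + 2*√(12 + 6) = 88*(-7*(-16)) + 2*√18 = 88*112 + 2*(3*√2) = 9856 + 6*√2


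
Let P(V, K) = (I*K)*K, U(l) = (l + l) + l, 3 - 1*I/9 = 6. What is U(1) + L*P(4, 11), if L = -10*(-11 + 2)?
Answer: -294027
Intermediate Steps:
L = 90 (L = -10*(-9) = 90)
I = -27 (I = 27 - 9*6 = 27 - 54 = -27)
U(l) = 3*l (U(l) = 2*l + l = 3*l)
P(V, K) = -27*K**2 (P(V, K) = (-27*K)*K = -27*K**2)
U(1) + L*P(4, 11) = 3*1 + 90*(-27*11**2) = 3 + 90*(-27*121) = 3 + 90*(-3267) = 3 - 294030 = -294027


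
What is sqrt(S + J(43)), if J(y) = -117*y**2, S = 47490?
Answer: I*sqrt(168843) ≈ 410.91*I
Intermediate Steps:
sqrt(S + J(43)) = sqrt(47490 - 117*43**2) = sqrt(47490 - 117*1849) = sqrt(47490 - 216333) = sqrt(-168843) = I*sqrt(168843)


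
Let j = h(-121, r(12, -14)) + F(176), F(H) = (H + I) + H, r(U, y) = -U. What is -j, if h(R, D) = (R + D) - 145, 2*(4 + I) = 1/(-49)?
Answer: -6859/98 ≈ -69.990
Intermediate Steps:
I = -393/98 (I = -4 + (½)/(-49) = -4 + (½)*(-1/49) = -4 - 1/98 = -393/98 ≈ -4.0102)
F(H) = -393/98 + 2*H (F(H) = (H - 393/98) + H = (-393/98 + H) + H = -393/98 + 2*H)
h(R, D) = -145 + D + R (h(R, D) = (D + R) - 145 = -145 + D + R)
j = 6859/98 (j = (-145 - 1*12 - 121) + (-393/98 + 2*176) = (-145 - 12 - 121) + (-393/98 + 352) = -278 + 34103/98 = 6859/98 ≈ 69.990)
-j = -1*6859/98 = -6859/98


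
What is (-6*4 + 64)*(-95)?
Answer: -3800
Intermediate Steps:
(-6*4 + 64)*(-95) = (-24 + 64)*(-95) = 40*(-95) = -3800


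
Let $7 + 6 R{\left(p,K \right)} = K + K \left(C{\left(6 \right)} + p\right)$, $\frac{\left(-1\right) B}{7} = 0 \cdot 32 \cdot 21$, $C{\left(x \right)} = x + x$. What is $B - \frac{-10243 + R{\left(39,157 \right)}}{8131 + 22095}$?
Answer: $\frac{17767}{60452} \approx 0.2939$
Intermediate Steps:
$C{\left(x \right)} = 2 x$
$B = 0$ ($B = - 7 \cdot 0 \cdot 32 \cdot 21 = - 7 \cdot 0 \cdot 21 = \left(-7\right) 0 = 0$)
$R{\left(p,K \right)} = - \frac{7}{6} + \frac{K}{6} + \frac{K \left(12 + p\right)}{6}$ ($R{\left(p,K \right)} = - \frac{7}{6} + \frac{K + K \left(2 \cdot 6 + p\right)}{6} = - \frac{7}{6} + \frac{K + K \left(12 + p\right)}{6} = - \frac{7}{6} + \left(\frac{K}{6} + \frac{K \left(12 + p\right)}{6}\right) = - \frac{7}{6} + \frac{K}{6} + \frac{K \left(12 + p\right)}{6}$)
$B - \frac{-10243 + R{\left(39,157 \right)}}{8131 + 22095} = 0 - \frac{-10243 + \left(- \frac{7}{6} + \frac{13}{6} \cdot 157 + \frac{1}{6} \cdot 157 \cdot 39\right)}{8131 + 22095} = 0 - \frac{-10243 + \left(- \frac{7}{6} + \frac{2041}{6} + \frac{2041}{2}\right)}{30226} = 0 - \left(-10243 + \frac{2719}{2}\right) \frac{1}{30226} = 0 - \left(- \frac{17767}{2}\right) \frac{1}{30226} = 0 - - \frac{17767}{60452} = 0 + \frac{17767}{60452} = \frac{17767}{60452}$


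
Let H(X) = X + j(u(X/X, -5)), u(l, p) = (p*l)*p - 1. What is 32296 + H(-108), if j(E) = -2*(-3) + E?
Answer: 32218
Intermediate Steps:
u(l, p) = -1 + l*p**2 (u(l, p) = (l*p)*p - 1 = l*p**2 - 1 = -1 + l*p**2)
j(E) = 6 + E
H(X) = 30 + X (H(X) = X + (6 + (-1 + (X/X)*(-5)**2)) = X + (6 + (-1 + 1*25)) = X + (6 + (-1 + 25)) = X + (6 + 24) = X + 30 = 30 + X)
32296 + H(-108) = 32296 + (30 - 108) = 32296 - 78 = 32218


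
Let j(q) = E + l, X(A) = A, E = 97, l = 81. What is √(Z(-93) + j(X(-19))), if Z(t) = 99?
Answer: √277 ≈ 16.643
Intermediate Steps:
j(q) = 178 (j(q) = 97 + 81 = 178)
√(Z(-93) + j(X(-19))) = √(99 + 178) = √277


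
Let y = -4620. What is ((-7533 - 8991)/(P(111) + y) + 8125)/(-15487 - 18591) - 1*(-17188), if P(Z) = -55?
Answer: 161074247253/9371450 ≈ 17188.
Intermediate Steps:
((-7533 - 8991)/(P(111) + y) + 8125)/(-15487 - 18591) - 1*(-17188) = ((-7533 - 8991)/(-55 - 4620) + 8125)/(-15487 - 18591) - 1*(-17188) = (-16524/(-4675) + 8125)/(-34078) + 17188 = (-16524*(-1/4675) + 8125)*(-1/34078) + 17188 = (972/275 + 8125)*(-1/34078) + 17188 = (2235347/275)*(-1/34078) + 17188 = -2235347/9371450 + 17188 = 161074247253/9371450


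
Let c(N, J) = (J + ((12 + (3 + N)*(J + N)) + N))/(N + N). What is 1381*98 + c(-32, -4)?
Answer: 2165153/16 ≈ 1.3532e+5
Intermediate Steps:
c(N, J) = (12 + J + N + (3 + N)*(J + N))/(2*N) (c(N, J) = (J + (12 + N + (3 + N)*(J + N)))/((2*N)) = (12 + J + N + (3 + N)*(J + N))*(1/(2*N)) = (12 + J + N + (3 + N)*(J + N))/(2*N))
1381*98 + c(-32, -4) = 1381*98 + (½)*(12 + 4*(-4) - 32*(4 - 4 - 32))/(-32) = 135338 + (½)*(-1/32)*(12 - 16 - 32*(-32)) = 135338 + (½)*(-1/32)*(12 - 16 + 1024) = 135338 + (½)*(-1/32)*1020 = 135338 - 255/16 = 2165153/16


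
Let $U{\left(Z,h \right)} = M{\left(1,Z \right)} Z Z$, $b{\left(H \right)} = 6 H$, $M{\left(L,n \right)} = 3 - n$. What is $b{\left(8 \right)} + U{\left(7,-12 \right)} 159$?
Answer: $-31116$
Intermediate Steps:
$U{\left(Z,h \right)} = Z^{2} \left(3 - Z\right)$ ($U{\left(Z,h \right)} = \left(3 - Z\right) Z Z = Z \left(3 - Z\right) Z = Z^{2} \left(3 - Z\right)$)
$b{\left(8 \right)} + U{\left(7,-12 \right)} 159 = 6 \cdot 8 + 7^{2} \left(3 - 7\right) 159 = 48 + 49 \left(3 - 7\right) 159 = 48 + 49 \left(-4\right) 159 = 48 - 31164 = -31116$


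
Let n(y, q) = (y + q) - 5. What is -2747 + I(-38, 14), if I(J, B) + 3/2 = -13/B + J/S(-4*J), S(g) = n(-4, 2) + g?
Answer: -2790936/1015 ≈ -2749.7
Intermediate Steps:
n(y, q) = -5 + q + y (n(y, q) = (q + y) - 5 = -5 + q + y)
S(g) = -7 + g (S(g) = (-5 + 2 - 4) + g = -7 + g)
I(J, B) = -3/2 - 13/B + J/(-7 - 4*J) (I(J, B) = -3/2 + (-13/B + J/(-7 - 4*J)) = -3/2 - 13/B + J/(-7 - 4*J))
-2747 + I(-38, 14) = -2747 + (1/2)*(-182 - 104*(-38) - 21*14 - 14*14*(-38))/(14*(7 + 4*(-38))) = -2747 + (1/2)*(1/14)*(-182 + 3952 - 294 + 7448)/(7 - 152) = -2747 + (1/2)*(1/14)*10924/(-145) = -2747 + (1/2)*(1/14)*(-1/145)*10924 = -2747 - 2731/1015 = -2790936/1015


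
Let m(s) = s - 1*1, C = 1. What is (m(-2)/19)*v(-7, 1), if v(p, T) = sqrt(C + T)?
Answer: -3*sqrt(2)/19 ≈ -0.22330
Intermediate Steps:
m(s) = -1 + s (m(s) = s - 1 = -1 + s)
v(p, T) = sqrt(1 + T)
(m(-2)/19)*v(-7, 1) = ((-1 - 2)/19)*sqrt(1 + 1) = (-3*1/19)*sqrt(2) = -3*sqrt(2)/19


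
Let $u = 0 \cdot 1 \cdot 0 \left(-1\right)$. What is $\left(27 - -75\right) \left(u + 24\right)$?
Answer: $2448$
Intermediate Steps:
$u = 0$ ($u = 0 \cdot 0 \left(-1\right) = 0 \left(-1\right) = 0$)
$\left(27 - -75\right) \left(u + 24\right) = \left(27 - -75\right) \left(0 + 24\right) = \left(27 + 75\right) 24 = 102 \cdot 24 = 2448$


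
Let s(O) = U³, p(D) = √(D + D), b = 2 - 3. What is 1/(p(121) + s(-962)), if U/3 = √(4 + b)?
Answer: 1/(11*√2 + 81*√3) ≈ 0.0064163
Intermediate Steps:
b = -1
p(D) = √2*√D (p(D) = √(2*D) = √2*√D)
U = 3*√3 (U = 3*√(4 - 1) = 3*√3 ≈ 5.1962)
s(O) = 81*√3 (s(O) = (3*√3)³ = 81*√3)
1/(p(121) + s(-962)) = 1/(√2*√121 + 81*√3) = 1/(√2*11 + 81*√3) = 1/(11*√2 + 81*√3)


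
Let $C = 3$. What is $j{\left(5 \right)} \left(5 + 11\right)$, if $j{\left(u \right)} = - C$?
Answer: $-48$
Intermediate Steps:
$j{\left(u \right)} = -3$ ($j{\left(u \right)} = \left(-1\right) 3 = -3$)
$j{\left(5 \right)} \left(5 + 11\right) = - 3 \left(5 + 11\right) = \left(-3\right) 16 = -48$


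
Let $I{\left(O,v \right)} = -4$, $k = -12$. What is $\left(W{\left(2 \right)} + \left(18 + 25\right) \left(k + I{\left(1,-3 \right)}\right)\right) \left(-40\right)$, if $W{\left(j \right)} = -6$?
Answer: $27760$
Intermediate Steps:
$\left(W{\left(2 \right)} + \left(18 + 25\right) \left(k + I{\left(1,-3 \right)}\right)\right) \left(-40\right) = \left(-6 + \left(18 + 25\right) \left(-12 - 4\right)\right) \left(-40\right) = \left(-6 + 43 \left(-16\right)\right) \left(-40\right) = \left(-6 - 688\right) \left(-40\right) = \left(-694\right) \left(-40\right) = 27760$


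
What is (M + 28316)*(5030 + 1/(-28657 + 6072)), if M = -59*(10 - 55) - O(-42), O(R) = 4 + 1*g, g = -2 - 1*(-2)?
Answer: 3517930134883/22585 ≈ 1.5576e+8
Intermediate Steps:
g = 0 (g = -2 + 2 = 0)
O(R) = 4 (O(R) = 4 + 1*0 = 4 + 0 = 4)
M = 2651 (M = -59*(10 - 55) - 1*4 = -59*(-45) - 4 = 2655 - 4 = 2651)
(M + 28316)*(5030 + 1/(-28657 + 6072)) = (2651 + 28316)*(5030 + 1/(-28657 + 6072)) = 30967*(5030 + 1/(-22585)) = 30967*(5030 - 1/22585) = 30967*(113602549/22585) = 3517930134883/22585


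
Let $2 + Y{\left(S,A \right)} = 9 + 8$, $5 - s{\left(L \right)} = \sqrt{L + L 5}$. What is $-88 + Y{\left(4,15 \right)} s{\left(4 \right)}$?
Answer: $-13 - 30 \sqrt{6} \approx -86.485$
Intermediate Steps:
$s{\left(L \right)} = 5 - \sqrt{6} \sqrt{L}$ ($s{\left(L \right)} = 5 - \sqrt{L + L 5} = 5 - \sqrt{L + 5 L} = 5 - \sqrt{6 L} = 5 - \sqrt{6} \sqrt{L}$)
$Y{\left(S,A \right)} = 15$ ($Y{\left(S,A \right)} = -2 + \left(9 + 8\right) = -2 + 17 = 15$)
$-88 + Y{\left(4,15 \right)} s{\left(4 \right)} = -88 + 15 \left(5 - \sqrt{6} \sqrt{4}\right) = -88 + 15 \left(5 - \sqrt{6} \cdot 2\right) = -88 + 15 \left(5 - 2 \sqrt{6}\right) = -88 + \left(75 - 30 \sqrt{6}\right) = -13 - 30 \sqrt{6}$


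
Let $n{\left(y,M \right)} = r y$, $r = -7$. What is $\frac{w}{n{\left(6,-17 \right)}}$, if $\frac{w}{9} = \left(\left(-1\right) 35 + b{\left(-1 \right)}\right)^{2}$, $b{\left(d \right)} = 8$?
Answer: $- \frac{2187}{14} \approx -156.21$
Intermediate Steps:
$n{\left(y,M \right)} = - 7 y$
$w = 6561$ ($w = 9 \left(\left(-1\right) 35 + 8\right)^{2} = 9 \left(-35 + 8\right)^{2} = 9 \left(-27\right)^{2} = 9 \cdot 729 = 6561$)
$\frac{w}{n{\left(6,-17 \right)}} = \frac{6561}{\left(-7\right) 6} = \frac{6561}{-42} = 6561 \left(- \frac{1}{42}\right) = - \frac{2187}{14}$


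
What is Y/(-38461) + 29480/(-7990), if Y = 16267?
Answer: -126380361/30730339 ≈ -4.1126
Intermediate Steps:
Y/(-38461) + 29480/(-7990) = 16267/(-38461) + 29480/(-7990) = 16267*(-1/38461) + 29480*(-1/7990) = -16267/38461 - 2948/799 = -126380361/30730339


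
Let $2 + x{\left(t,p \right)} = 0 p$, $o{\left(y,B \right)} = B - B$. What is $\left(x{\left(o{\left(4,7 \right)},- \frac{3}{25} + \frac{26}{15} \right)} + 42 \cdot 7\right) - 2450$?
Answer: $-2158$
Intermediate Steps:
$o{\left(y,B \right)} = 0$
$x{\left(t,p \right)} = -2$ ($x{\left(t,p \right)} = -2 + 0 p = -2 + 0 = -2$)
$\left(x{\left(o{\left(4,7 \right)},- \frac{3}{25} + \frac{26}{15} \right)} + 42 \cdot 7\right) - 2450 = \left(-2 + 42 \cdot 7\right) - 2450 = \left(-2 + 294\right) - 2450 = 292 - 2450 = -2158$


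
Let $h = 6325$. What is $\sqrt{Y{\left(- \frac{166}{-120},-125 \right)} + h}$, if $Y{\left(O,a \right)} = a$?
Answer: $10 \sqrt{62} \approx 78.74$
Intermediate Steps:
$\sqrt{Y{\left(- \frac{166}{-120},-125 \right)} + h} = \sqrt{-125 + 6325} = \sqrt{6200} = 10 \sqrt{62}$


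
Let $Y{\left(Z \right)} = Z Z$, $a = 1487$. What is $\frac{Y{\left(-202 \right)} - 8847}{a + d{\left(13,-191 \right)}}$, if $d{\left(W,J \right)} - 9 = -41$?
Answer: $\frac{31957}{1455} \approx 21.964$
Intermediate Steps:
$Y{\left(Z \right)} = Z^{2}$
$d{\left(W,J \right)} = -32$ ($d{\left(W,J \right)} = 9 - 41 = -32$)
$\frac{Y{\left(-202 \right)} - 8847}{a + d{\left(13,-191 \right)}} = \frac{\left(-202\right)^{2} - 8847}{1487 - 32} = \frac{40804 - 8847}{1455} = 31957 \cdot \frac{1}{1455} = \frac{31957}{1455}$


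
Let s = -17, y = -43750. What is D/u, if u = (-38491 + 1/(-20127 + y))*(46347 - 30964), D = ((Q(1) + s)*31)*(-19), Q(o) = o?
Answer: -2427326/152508154193 ≈ -1.5916e-5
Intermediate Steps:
D = 9424 (D = ((1 - 17)*31)*(-19) = -16*31*(-19) = -496*(-19) = 9424)
u = -37822022239864/63877 (u = (-38491 + 1/(-20127 - 43750))*(46347 - 30964) = (-38491 + 1/(-63877))*15383 = (-38491 - 1/63877)*15383 = -2458689608/63877*15383 = -37822022239864/63877 ≈ -5.9211e+8)
D/u = 9424/(-37822022239864/63877) = 9424*(-63877/37822022239864) = -2427326/152508154193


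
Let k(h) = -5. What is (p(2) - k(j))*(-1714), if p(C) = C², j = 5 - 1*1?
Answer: -15426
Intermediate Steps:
j = 4 (j = 5 - 1 = 4)
(p(2) - k(j))*(-1714) = (2² - 1*(-5))*(-1714) = (4 + 5)*(-1714) = 9*(-1714) = -15426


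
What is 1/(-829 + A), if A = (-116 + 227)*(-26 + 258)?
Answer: 1/24923 ≈ 4.0124e-5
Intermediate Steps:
A = 25752 (A = 111*232 = 25752)
1/(-829 + A) = 1/(-829 + 25752) = 1/24923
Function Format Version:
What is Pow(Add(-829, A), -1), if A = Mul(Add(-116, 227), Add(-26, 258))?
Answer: Rational(1, 24923) ≈ 4.0124e-5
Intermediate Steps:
A = 25752 (A = Mul(111, 232) = 25752)
Pow(Add(-829, A), -1) = Pow(Add(-829, 25752), -1) = Pow(24923, -1) = Rational(1, 24923)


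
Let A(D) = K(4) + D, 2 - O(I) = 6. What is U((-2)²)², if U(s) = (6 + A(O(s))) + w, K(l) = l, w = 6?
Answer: 144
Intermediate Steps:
O(I) = -4 (O(I) = 2 - 1*6 = 2 - 6 = -4)
A(D) = 4 + D
U(s) = 12 (U(s) = (6 + (4 - 4)) + 6 = (6 + 0) + 6 = 6 + 6 = 12)
U((-2)²)² = 12² = 144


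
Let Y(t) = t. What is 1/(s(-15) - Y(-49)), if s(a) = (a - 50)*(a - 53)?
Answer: 1/4469 ≈ 0.00022376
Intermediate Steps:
s(a) = (-53 + a)*(-50 + a) (s(a) = (-50 + a)*(-53 + a) = (-53 + a)*(-50 + a))
1/(s(-15) - Y(-49)) = 1/((2650 + (-15)² - 103*(-15)) - 1*(-49)) = 1/((2650 + 225 + 1545) + 49) = 1/(4420 + 49) = 1/4469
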